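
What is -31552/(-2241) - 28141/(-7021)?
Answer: 284590573/15734061 ≈ 18.088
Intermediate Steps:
-31552/(-2241) - 28141/(-7021) = -31552*(-1/2241) - 28141*(-1/7021) = 31552/2241 + 28141/7021 = 284590573/15734061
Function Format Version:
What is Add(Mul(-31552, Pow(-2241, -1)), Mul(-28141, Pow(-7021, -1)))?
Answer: Rational(284590573, 15734061) ≈ 18.088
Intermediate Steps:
Add(Mul(-31552, Pow(-2241, -1)), Mul(-28141, Pow(-7021, -1))) = Add(Mul(-31552, Rational(-1, 2241)), Mul(-28141, Rational(-1, 7021))) = Add(Rational(31552, 2241), Rational(28141, 7021)) = Rational(284590573, 15734061)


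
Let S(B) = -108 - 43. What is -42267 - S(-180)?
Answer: -42116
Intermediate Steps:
S(B) = -151
-42267 - S(-180) = -42267 - 1*(-151) = -42267 + 151 = -42116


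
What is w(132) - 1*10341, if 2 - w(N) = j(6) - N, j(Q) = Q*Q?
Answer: -10243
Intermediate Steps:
j(Q) = Q²
w(N) = -34 + N (w(N) = 2 - (6² - N) = 2 - (36 - N) = 2 + (-36 + N) = -34 + N)
w(132) - 1*10341 = (-34 + 132) - 1*10341 = 98 - 10341 = -10243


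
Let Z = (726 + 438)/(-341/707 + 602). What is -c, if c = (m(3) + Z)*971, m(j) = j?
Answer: -2037902757/425273 ≈ -4792.0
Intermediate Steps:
Z = 822948/425273 (Z = 1164/(-341*1/707 + 602) = 1164/(-341/707 + 602) = 1164/(425273/707) = 1164*(707/425273) = 822948/425273 ≈ 1.9351)
c = 2037902757/425273 (c = (3 + 822948/425273)*971 = (2098767/425273)*971 = 2037902757/425273 ≈ 4792.0)
-c = -1*2037902757/425273 = -2037902757/425273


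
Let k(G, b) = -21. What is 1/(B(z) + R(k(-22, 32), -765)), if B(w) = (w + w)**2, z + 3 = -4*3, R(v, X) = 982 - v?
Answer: 1/1903 ≈ 0.00052549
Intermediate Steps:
z = -15 (z = -3 - 4*3 = -3 - 12 = -15)
B(w) = 4*w**2 (B(w) = (2*w)**2 = 4*w**2)
1/(B(z) + R(k(-22, 32), -765)) = 1/(4*(-15)**2 + (982 - 1*(-21))) = 1/(4*225 + (982 + 21)) = 1/(900 + 1003) = 1/1903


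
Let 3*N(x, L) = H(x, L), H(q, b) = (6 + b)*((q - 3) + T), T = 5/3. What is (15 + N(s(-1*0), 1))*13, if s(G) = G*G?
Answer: 1391/9 ≈ 154.56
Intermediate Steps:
T = 5/3 (T = 5*(⅓) = 5/3 ≈ 1.6667)
H(q, b) = (6 + b)*(-4/3 + q) (H(q, b) = (6 + b)*((q - 3) + 5/3) = (6 + b)*((-3 + q) + 5/3) = (6 + b)*(-4/3 + q))
s(G) = G²
N(x, L) = -8/3 + 2*x - 4*L/9 + L*x/3 (N(x, L) = (-8 + 6*x - 4*L/3 + L*x)/3 = -8/3 + 2*x - 4*L/9 + L*x/3)
(15 + N(s(-1*0), 1))*13 = (15 + (-8/3 + 2*(-1*0)² - 4/9*1 + (⅓)*1*(-1*0)²))*13 = (15 + (-8/3 + 2*0² - 4/9 + (⅓)*1*0²))*13 = (15 + (-8/3 + 2*0 - 4/9 + (⅓)*1*0))*13 = (15 + (-8/3 + 0 - 4/9 + 0))*13 = (15 - 28/9)*13 = (107/9)*13 = 1391/9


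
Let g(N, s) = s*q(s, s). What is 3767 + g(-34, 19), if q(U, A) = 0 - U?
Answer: 3406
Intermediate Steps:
q(U, A) = -U
g(N, s) = -s**2 (g(N, s) = s*(-s) = -s**2)
3767 + g(-34, 19) = 3767 - 1*19**2 = 3767 - 1*361 = 3767 - 361 = 3406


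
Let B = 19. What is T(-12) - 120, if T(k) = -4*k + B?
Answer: -53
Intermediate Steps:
T(k) = 19 - 4*k (T(k) = -4*k + 19 = 19 - 4*k)
T(-12) - 120 = (19 - 4*(-12)) - 120 = (19 + 48) - 120 = 67 - 120 = -53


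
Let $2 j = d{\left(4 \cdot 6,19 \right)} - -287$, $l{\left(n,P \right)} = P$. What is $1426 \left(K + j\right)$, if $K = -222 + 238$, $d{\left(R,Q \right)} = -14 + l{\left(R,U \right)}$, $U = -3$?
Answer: $215326$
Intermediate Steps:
$d{\left(R,Q \right)} = -17$ ($d{\left(R,Q \right)} = -14 - 3 = -17$)
$K = 16$
$j = 135$ ($j = \frac{-17 - -287}{2} = \frac{-17 + 287}{2} = \frac{1}{2} \cdot 270 = 135$)
$1426 \left(K + j\right) = 1426 \left(16 + 135\right) = 1426 \cdot 151 = 215326$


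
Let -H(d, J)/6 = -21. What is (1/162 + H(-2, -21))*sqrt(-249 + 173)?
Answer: 20413*I*sqrt(19)/81 ≈ 1098.5*I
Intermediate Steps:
H(d, J) = 126 (H(d, J) = -6*(-21) = 126)
(1/162 + H(-2, -21))*sqrt(-249 + 173) = (1/162 + 126)*sqrt(-249 + 173) = (1/162 + 126)*sqrt(-76) = 20413*(2*I*sqrt(19))/162 = 20413*I*sqrt(19)/81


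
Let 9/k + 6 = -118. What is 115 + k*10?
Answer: 7085/62 ≈ 114.27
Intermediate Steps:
k = -9/124 (k = 9/(-6 - 118) = 9/(-124) = 9*(-1/124) = -9/124 ≈ -0.072581)
115 + k*10 = 115 - 9/124*10 = 115 - 45/62 = 7085/62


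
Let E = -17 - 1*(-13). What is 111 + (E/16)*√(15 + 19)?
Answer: 111 - √34/4 ≈ 109.54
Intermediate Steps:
E = -4 (E = -17 + 13 = -4)
111 + (E/16)*√(15 + 19) = 111 + (-4/16)*√(15 + 19) = 111 + ((1/16)*(-4))*√34 = 111 - √34/4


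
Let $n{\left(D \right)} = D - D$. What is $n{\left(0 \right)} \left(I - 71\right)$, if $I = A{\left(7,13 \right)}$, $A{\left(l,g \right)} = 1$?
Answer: $0$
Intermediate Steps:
$I = 1$
$n{\left(D \right)} = 0$
$n{\left(0 \right)} \left(I - 71\right) = 0 \left(1 - 71\right) = 0 \left(-70\right) = 0$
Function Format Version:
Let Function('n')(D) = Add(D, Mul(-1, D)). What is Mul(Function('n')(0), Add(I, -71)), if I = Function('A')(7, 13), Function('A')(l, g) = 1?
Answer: 0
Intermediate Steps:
I = 1
Function('n')(D) = 0
Mul(Function('n')(0), Add(I, -71)) = Mul(0, Add(1, -71)) = Mul(0, -70) = 0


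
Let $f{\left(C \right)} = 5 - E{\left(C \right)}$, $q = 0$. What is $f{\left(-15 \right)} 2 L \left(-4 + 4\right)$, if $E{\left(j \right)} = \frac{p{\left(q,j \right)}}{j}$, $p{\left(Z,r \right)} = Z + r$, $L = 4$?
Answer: $0$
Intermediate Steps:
$E{\left(j \right)} = 1$ ($E{\left(j \right)} = \frac{0 + j}{j} = \frac{j}{j} = 1$)
$f{\left(C \right)} = 4$ ($f{\left(C \right)} = 5 - 1 = 4$)
$f{\left(-15 \right)} 2 L \left(-4 + 4\right) = 4 \cdot 2 \cdot 4 \left(-4 + 4\right) = 4 \cdot 8 \cdot 0 = 4 \cdot 0 = 0$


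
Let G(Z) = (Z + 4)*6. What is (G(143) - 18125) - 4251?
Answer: -21494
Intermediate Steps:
G(Z) = 24 + 6*Z (G(Z) = (4 + Z)*6 = 24 + 6*Z)
(G(143) - 18125) - 4251 = ((24 + 6*143) - 18125) - 4251 = ((24 + 858) - 18125) - 4251 = (882 - 18125) - 4251 = -17243 - 4251 = -21494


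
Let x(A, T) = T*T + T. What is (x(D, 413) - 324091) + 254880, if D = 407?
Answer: 101771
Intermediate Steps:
x(A, T) = T + T**2 (x(A, T) = T**2 + T = T + T**2)
(x(D, 413) - 324091) + 254880 = (413*(1 + 413) - 324091) + 254880 = (413*414 - 324091) + 254880 = (170982 - 324091) + 254880 = -153109 + 254880 = 101771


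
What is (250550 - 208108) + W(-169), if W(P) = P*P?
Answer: 71003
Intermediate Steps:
W(P) = P²
(250550 - 208108) + W(-169) = (250550 - 208108) + (-169)² = 42442 + 28561 = 71003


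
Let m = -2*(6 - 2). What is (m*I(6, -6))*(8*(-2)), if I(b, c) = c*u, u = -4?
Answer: 3072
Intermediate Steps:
I(b, c) = -4*c (I(b, c) = c*(-4) = -4*c)
m = -8 (m = -2*4 = -8)
(m*I(6, -6))*(8*(-2)) = (-(-32)*(-6))*(8*(-2)) = -8*24*(-16) = -192*(-16) = 3072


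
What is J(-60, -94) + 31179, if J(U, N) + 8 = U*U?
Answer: 34771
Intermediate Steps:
J(U, N) = -8 + U**2 (J(U, N) = -8 + U*U = -8 + U**2)
J(-60, -94) + 31179 = (-8 + (-60)**2) + 31179 = (-8 + 3600) + 31179 = 3592 + 31179 = 34771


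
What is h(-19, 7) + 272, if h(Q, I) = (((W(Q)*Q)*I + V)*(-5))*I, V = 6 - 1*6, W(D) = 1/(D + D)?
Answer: 299/2 ≈ 149.50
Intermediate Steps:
W(D) = 1/(2*D)
V = 0 (V = 6 - 6 = 0)
h(Q, I) = -5*I²/2 (h(Q, I) = ((((1/(2*Q))*Q)*I + 0)*(-5))*I = ((I/2 + 0)*(-5))*I = ((I/2)*(-5))*I = (-5*I/2)*I = -5*I²/2)
h(-19, 7) + 272 = -5/2*7² + 272 = -5/2*49 + 272 = -245/2 + 272 = 299/2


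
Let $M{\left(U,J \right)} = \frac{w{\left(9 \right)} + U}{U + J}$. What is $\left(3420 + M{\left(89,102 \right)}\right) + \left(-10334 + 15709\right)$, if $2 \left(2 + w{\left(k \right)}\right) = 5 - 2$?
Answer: $\frac{3359867}{382} \approx 8795.5$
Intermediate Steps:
$w{\left(k \right)} = - \frac{1}{2}$ ($w{\left(k \right)} = -2 + \frac{5 - 2}{2} = -2 + \frac{1}{2} \cdot 3 = -2 + \frac{3}{2} = - \frac{1}{2}$)
$M{\left(U,J \right)} = \frac{- \frac{1}{2} + U}{J + U}$ ($M{\left(U,J \right)} = \frac{- \frac{1}{2} + U}{U + J} = \frac{- \frac{1}{2} + U}{J + U}$)
$\left(3420 + M{\left(89,102 \right)}\right) + \left(-10334 + 15709\right) = \left(3420 + \frac{- \frac{1}{2} + 89}{102 + 89}\right) + \left(-10334 + 15709\right) = \left(3420 + \frac{1}{191} \cdot \frac{177}{2}\right) + 5375 = \left(3420 + \frac{177}{382}\right) + 5375 = \frac{1306617}{382} + 5375 = \frac{3359867}{382}$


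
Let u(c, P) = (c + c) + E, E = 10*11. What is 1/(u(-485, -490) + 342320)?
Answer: 1/341460 ≈ 2.9286e-6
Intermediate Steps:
E = 110
u(c, P) = 110 + 2*c (u(c, P) = (c + c) + 110 = 2*c + 110 = 110 + 2*c)
1/(u(-485, -490) + 342320) = 1/((110 + 2*(-485)) + 342320) = 1/((110 - 970) + 342320) = 1/(-860 + 342320) = 1/341460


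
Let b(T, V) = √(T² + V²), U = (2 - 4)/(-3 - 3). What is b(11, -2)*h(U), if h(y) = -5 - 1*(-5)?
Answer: 0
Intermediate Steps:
U = ⅓ (U = -2/(-6) = -2*(-⅙) = ⅓ ≈ 0.33333)
h(y) = 0 (h(y) = -5 + 5 = 0)
b(11, -2)*h(U) = √(11² + (-2)²)*0 = √(121 + 4)*0 = √125*0 = (5*√5)*0 = 0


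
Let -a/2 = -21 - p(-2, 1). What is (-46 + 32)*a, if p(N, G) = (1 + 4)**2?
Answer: -1288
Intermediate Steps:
p(N, G) = 25 (p(N, G) = 5**2 = 25)
a = 92 (a = -2*(-21 - 1*25) = -2*(-21 - 25) = -2*(-46) = 92)
(-46 + 32)*a = (-46 + 32)*92 = -14*92 = -1288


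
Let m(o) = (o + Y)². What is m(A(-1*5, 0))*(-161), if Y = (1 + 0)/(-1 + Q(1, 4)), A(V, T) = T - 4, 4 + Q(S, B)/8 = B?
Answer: -4025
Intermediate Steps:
Q(S, B) = -32 + 8*B
A(V, T) = -4 + T
Y = -1 (Y = (1 + 0)/(-1 + (-32 + 8*4)) = 1/(-1 + (-32 + 32)) = 1/(-1 + 0) = 1/(-1) = 1*(-1) = -1)
m(o) = (-1 + o)² (m(o) = (o - 1)² = (-1 + o)²)
m(A(-1*5, 0))*(-161) = (-1 + (-4 + 0))²*(-161) = (-1 - 4)²*(-161) = (-5)²*(-161) = 25*(-161) = -4025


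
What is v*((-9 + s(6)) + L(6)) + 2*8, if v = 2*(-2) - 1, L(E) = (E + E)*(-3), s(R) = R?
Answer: 211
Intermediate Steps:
L(E) = -6*E (L(E) = (2*E)*(-3) = -6*E)
v = -5 (v = -4 - 1 = -5)
v*((-9 + s(6)) + L(6)) + 2*8 = -5*((-9 + 6) - 6*6) + 2*8 = -5*(-3 - 36) + 16 = -5*(-39) + 16 = 195 + 16 = 211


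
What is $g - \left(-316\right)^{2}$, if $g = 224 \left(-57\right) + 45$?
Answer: $-112579$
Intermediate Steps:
$g = -12723$ ($g = -12768 + 45 = -12723$)
$g - \left(-316\right)^{2} = -12723 - \left(-316\right)^{2} = -12723 - 99856 = -112579$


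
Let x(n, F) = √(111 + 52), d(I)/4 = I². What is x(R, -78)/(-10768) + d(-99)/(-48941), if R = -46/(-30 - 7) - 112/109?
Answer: -39204/48941 - √163/10768 ≈ -0.80223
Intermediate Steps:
R = 870/4033 (R = -46/(-37) - 112*1/109 = -46*(-1/37) - 112/109 = 46/37 - 112/109 = 870/4033 ≈ 0.21572)
d(I) = 4*I²
x(n, F) = √163
x(R, -78)/(-10768) + d(-99)/(-48941) = √163/(-10768) + (4*(-99)²)/(-48941) = √163*(-1/10768) + (4*9801)*(-1/48941) = -√163/10768 + 39204*(-1/48941) = -√163/10768 - 39204/48941 = -39204/48941 - √163/10768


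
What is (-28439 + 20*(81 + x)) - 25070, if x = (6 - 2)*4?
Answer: -51569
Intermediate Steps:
x = 16 (x = 4*4 = 16)
(-28439 + 20*(81 + x)) - 25070 = (-28439 + 20*(81 + 16)) - 25070 = (-28439 + 20*97) - 25070 = (-28439 + 1940) - 25070 = -26499 - 25070 = -51569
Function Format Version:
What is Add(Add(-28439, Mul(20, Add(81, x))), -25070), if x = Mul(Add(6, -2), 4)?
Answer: -51569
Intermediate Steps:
x = 16 (x = Mul(4, 4) = 16)
Add(Add(-28439, Mul(20, Add(81, x))), -25070) = Add(Add(-28439, Mul(20, Add(81, 16))), -25070) = Add(Add(-28439, Mul(20, 97)), -25070) = Add(Add(-28439, 1940), -25070) = Add(-26499, -25070) = -51569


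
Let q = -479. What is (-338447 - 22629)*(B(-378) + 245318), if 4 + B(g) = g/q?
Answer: -42428518463584/479 ≈ -8.8577e+10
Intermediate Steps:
B(g) = -4 - g/479 (B(g) = -4 + g/(-479) = -4 + g*(-1/479) = -4 - g/479)
(-338447 - 22629)*(B(-378) + 245318) = (-338447 - 22629)*((-4 - 1/479*(-378)) + 245318) = -361076*((-4 + 378/479) + 245318) = -361076*(-1538/479 + 245318) = -361076*117505784/479 = -42428518463584/479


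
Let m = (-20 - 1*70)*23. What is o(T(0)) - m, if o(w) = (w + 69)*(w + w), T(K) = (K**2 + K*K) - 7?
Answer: 1202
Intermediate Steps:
T(K) = -7 + 2*K**2 (T(K) = (K**2 + K**2) - 7 = 2*K**2 - 7 = -7 + 2*K**2)
o(w) = 2*w*(69 + w) (o(w) = (69 + w)*(2*w) = 2*w*(69 + w))
m = -2070 (m = (-20 - 70)*23 = -90*23 = -2070)
o(T(0)) - m = 2*(-7 + 2*0**2)*(69 + (-7 + 2*0**2)) - 1*(-2070) = 2*(-7 + 2*0)*(69 + (-7 + 2*0)) + 2070 = 2*(-7 + 0)*(69 + (-7 + 0)) + 2070 = 2*(-7)*(69 - 7) + 2070 = 2*(-7)*62 + 2070 = -868 + 2070 = 1202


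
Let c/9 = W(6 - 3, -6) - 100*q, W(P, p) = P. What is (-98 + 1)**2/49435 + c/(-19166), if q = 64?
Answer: 3026454149/947471210 ≈ 3.1942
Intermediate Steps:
c = -57573 (c = 9*((6 - 3) - 100*64) = 9*(3 - 6400) = 9*(-6397) = -57573)
(-98 + 1)**2/49435 + c/(-19166) = (-98 + 1)**2/49435 - 57573/(-19166) = (-97)**2*(1/49435) - 57573*(-1/19166) = 9409*(1/49435) + 57573/19166 = 9409/49435 + 57573/19166 = 3026454149/947471210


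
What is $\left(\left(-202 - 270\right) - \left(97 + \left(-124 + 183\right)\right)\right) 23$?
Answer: $-14444$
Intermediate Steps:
$\left(\left(-202 - 270\right) - \left(97 + \left(-124 + 183\right)\right)\right) 23 = \left(-472 - \left(97 + 59\right)\right) 23 = \left(-472 - 156\right) 23 = \left(-628\right) 23 = -14444$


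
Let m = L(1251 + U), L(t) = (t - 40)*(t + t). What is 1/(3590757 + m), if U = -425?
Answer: 1/4889229 ≈ 2.0453e-7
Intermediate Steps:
L(t) = 2*t*(-40 + t) (L(t) = (-40 + t)*(2*t) = 2*t*(-40 + t))
m = 1298472 (m = 2*(1251 - 425)*(-40 + (1251 - 425)) = 2*826*(-40 + 826) = 2*826*786 = 1298472)
1/(3590757 + m) = 1/(3590757 + 1298472) = 1/4889229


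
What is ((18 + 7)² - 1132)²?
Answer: 257049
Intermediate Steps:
((18 + 7)² - 1132)² = (25² - 1132)² = (625 - 1132)² = (-507)² = 257049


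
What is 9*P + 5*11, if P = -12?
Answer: -53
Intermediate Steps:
9*P + 5*11 = 9*(-12) + 5*11 = -108 + 55 = -53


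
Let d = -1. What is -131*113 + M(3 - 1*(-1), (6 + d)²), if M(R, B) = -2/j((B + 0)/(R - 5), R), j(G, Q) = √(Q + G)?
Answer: -14803 + 2*I*√21/21 ≈ -14803.0 + 0.43644*I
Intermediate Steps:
j(G, Q) = √(G + Q)
M(R, B) = -2/√(R + B/(-5 + R)) (M(R, B) = -2/√((B + 0)/(R - 5) + R) = -2/√(B/(-5 + R) + R) = -2/√(R + B/(-5 + R)))
-131*113 + M(3 - 1*(-1), (6 + d)²) = -131*113 - 2*(-I)/√((6 - 1)² + (3 - 1*(-1))*(-5 + (3 - 1*(-1)))) = -14803 - 2*(-I)/√(5² + (3 + 1)*(-5 + (3 + 1))) = -14803 - 2*(-I)/√(25 + 4*(-5 + 4)) = -14803 - 2*(-I)/√(25 + 4*(-1)) = -14803 - 2*(-I/√(25 - 4)) = -14803 - 2*(-I*√21/21) = -14803 - (-2)*I*√21/21 = -14803 + 2*I*√21/21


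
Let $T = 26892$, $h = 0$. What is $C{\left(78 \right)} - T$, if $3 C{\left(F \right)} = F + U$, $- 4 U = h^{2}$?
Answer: $-26866$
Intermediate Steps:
$U = 0$ ($U = - \frac{0^{2}}{4} = \left(- \frac{1}{4}\right) 0 = 0$)
$C{\left(F \right)} = \frac{F}{3}$ ($C{\left(F \right)} = \frac{F + 0}{3} = \frac{F}{3}$)
$C{\left(78 \right)} - T = \frac{1}{3} \cdot 78 - 26892 = 26 - 26892 = -26866$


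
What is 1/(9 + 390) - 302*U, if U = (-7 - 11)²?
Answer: -39041351/399 ≈ -97848.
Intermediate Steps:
U = 324 (U = (-18)² = 324)
1/(9 + 390) - 302*U = 1/(9 + 390) - 302*324 = 1/399 - 97848 = -39041351/399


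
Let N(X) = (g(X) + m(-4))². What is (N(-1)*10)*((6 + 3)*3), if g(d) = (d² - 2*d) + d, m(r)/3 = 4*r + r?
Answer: 908280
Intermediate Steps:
m(r) = 15*r (m(r) = 3*(4*r + r) = 3*(5*r) = 15*r)
g(d) = d² - d
N(X) = (-60 + X*(-1 + X))² (N(X) = (X*(-1 + X) + 15*(-4))² = (X*(-1 + X) - 60)² = (-60 + X*(-1 + X))²)
(N(-1)*10)*((6 + 3)*3) = ((-60 - (-1 - 1))²*10)*((6 + 3)*3) = ((-60 - 1*(-2))²*10)*(9*3) = ((-60 + 2)²*10)*27 = ((-58)²*10)*27 = (3364*10)*27 = 33640*27 = 908280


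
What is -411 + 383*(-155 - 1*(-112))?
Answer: -16880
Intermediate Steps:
-411 + 383*(-155 - 1*(-112)) = -411 + 383*(-155 + 112) = -411 + 383*(-43) = -411 - 16469 = -16880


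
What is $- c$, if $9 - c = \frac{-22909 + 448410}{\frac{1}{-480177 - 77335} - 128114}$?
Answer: $- \frac{880047744833}{71425092369} \approx -12.321$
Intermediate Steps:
$c = \frac{880047744833}{71425092369}$ ($c = 9 - \frac{-22909 + 448410}{\frac{1}{-480177 - 77335} - 128114} = 9 - \frac{425501}{\frac{1}{-557512} - 128114} = 9 - \frac{425501}{- \frac{1}{557512} - 128114} = 9 - \frac{425501}{- \frac{71425092369}{557512}} = 9 - 425501 \left(- \frac{557512}{71425092369}\right) = 9 - - \frac{237221913512}{71425092369} = 9 + \frac{237221913512}{71425092369} = \frac{880047744833}{71425092369} \approx 12.321$)
$- c = \left(-1\right) \frac{880047744833}{71425092369} = - \frac{880047744833}{71425092369}$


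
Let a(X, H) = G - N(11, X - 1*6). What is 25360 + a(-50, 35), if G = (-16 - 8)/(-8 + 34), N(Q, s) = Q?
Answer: 329525/13 ≈ 25348.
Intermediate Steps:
G = -12/13 (G = -24/26 = -24*1/26 = -12/13 ≈ -0.92308)
a(X, H) = -155/13 (a(X, H) = -12/13 - 1*11 = -12/13 - 11 = -155/13)
25360 + a(-50, 35) = 25360 - 155/13 = 329525/13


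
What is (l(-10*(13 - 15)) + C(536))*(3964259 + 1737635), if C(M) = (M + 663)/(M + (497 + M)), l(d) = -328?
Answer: -2927540542102/1569 ≈ -1.8659e+9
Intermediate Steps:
C(M) = (663 + M)/(497 + 2*M)
(l(-10*(13 - 15)) + C(536))*(3964259 + 1737635) = (-328 + (663 + 536)/(497 + 2*536))*(3964259 + 1737635) = (-328 + 1199/(497 + 1072))*5701894 = (-328 + 1199/1569)*5701894 = -513433/1569*5701894 = -2927540542102/1569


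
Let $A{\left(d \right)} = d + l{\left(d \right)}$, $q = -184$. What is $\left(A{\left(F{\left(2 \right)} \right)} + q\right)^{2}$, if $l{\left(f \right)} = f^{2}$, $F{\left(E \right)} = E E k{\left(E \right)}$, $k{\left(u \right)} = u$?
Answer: $12544$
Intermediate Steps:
$F{\left(E \right)} = E^{3}$ ($F{\left(E \right)} = E E E = E^{2} E = E^{3}$)
$A{\left(d \right)} = d + d^{2}$
$\left(A{\left(F{\left(2 \right)} \right)} + q\right)^{2} = \left(2^{3} \left(1 + 2^{3}\right) - 184\right)^{2} = \left(8 \left(1 + 8\right) - 184\right)^{2} = \left(8 \cdot 9 - 184\right)^{2} = \left(72 - 184\right)^{2} = \left(-112\right)^{2} = 12544$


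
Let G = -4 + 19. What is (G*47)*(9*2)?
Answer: 12690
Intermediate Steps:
G = 15
(G*47)*(9*2) = (15*47)*(9*2) = 705*18 = 12690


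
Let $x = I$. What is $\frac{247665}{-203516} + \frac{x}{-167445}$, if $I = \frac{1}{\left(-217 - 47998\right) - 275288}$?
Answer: $- \frac{13415755437331759}{11024250029779860} \approx -1.2169$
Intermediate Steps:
$I = - \frac{1}{323503}$ ($I = \frac{1}{\left(-217 - 47998\right) - 275288} = \frac{1}{-48215 - 275288} = \frac{1}{-323503} = - \frac{1}{323503} \approx -3.0912 \cdot 10^{-6}$)
$x = - \frac{1}{323503} \approx -3.0912 \cdot 10^{-6}$
$\frac{247665}{-203516} + \frac{x}{-167445} = \frac{247665}{-203516} - \frac{1}{323503 \left(-167445\right)} = 247665 \left(- \frac{1}{203516}\right) - - \frac{1}{54168959835} = - \frac{247665}{203516} + \frac{1}{54168959835} = - \frac{13415755437331759}{11024250029779860}$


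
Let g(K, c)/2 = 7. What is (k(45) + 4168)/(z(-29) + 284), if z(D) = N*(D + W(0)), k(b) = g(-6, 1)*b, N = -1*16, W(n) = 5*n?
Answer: 2399/374 ≈ 6.4144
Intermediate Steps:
g(K, c) = 14 (g(K, c) = 2*7 = 14)
N = -16
k(b) = 14*b
z(D) = -16*D (z(D) = -16*(D + 5*0) = -16*(D + 0) = -16*D)
(k(45) + 4168)/(z(-29) + 284) = (14*45 + 4168)/(-16*(-29) + 284) = (630 + 4168)/(464 + 284) = 4798/748 = 4798*(1/748) = 2399/374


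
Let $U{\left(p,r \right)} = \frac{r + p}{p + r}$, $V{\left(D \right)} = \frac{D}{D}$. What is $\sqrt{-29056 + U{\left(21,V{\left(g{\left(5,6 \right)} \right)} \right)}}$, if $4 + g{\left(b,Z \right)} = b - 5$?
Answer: $i \sqrt{29055} \approx 170.46 i$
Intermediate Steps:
$g{\left(b,Z \right)} = -9 + b$ ($g{\left(b,Z \right)} = -4 + \left(b - 5\right) = -4 + \left(-5 + b\right) = -9 + b$)
$V{\left(D \right)} = 1$
$U{\left(p,r \right)} = 1$ ($U{\left(p,r \right)} = \frac{p + r}{p + r} = 1$)
$\sqrt{-29056 + U{\left(21,V{\left(g{\left(5,6 \right)} \right)} \right)}} = \sqrt{-29056 + 1} = \sqrt{-29055} = i \sqrt{29055}$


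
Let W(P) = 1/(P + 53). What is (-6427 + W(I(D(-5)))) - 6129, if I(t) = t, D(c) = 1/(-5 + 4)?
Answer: -652911/52 ≈ -12556.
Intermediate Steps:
D(c) = -1 (D(c) = 1/(-1) = -1)
W(P) = 1/(53 + P)
(-6427 + W(I(D(-5)))) - 6129 = (-6427 + 1/(53 - 1)) - 6129 = (-6427 + 1/52) - 6129 = -334203/52 - 6129 = -652911/52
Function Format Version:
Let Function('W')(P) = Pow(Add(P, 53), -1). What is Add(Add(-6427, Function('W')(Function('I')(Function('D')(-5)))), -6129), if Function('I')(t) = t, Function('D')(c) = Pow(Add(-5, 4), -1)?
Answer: Rational(-652911, 52) ≈ -12556.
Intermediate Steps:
Function('D')(c) = -1 (Function('D')(c) = Pow(-1, -1) = -1)
Function('W')(P) = Pow(Add(53, P), -1)
Add(Add(-6427, Function('W')(Function('I')(Function('D')(-5)))), -6129) = Add(Add(-6427, Pow(Add(53, -1), -1)), -6129) = Add(Add(-6427, Pow(52, -1)), -6129) = Add(Add(-6427, Rational(1, 52)), -6129) = Add(Rational(-334203, 52), -6129) = Rational(-652911, 52)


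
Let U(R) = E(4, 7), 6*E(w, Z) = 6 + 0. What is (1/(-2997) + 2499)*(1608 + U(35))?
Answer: 12050608718/2997 ≈ 4.0209e+6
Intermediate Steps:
E(w, Z) = 1 (E(w, Z) = (6 + 0)/6 = (⅙)*6 = 1)
U(R) = 1
(1/(-2997) + 2499)*(1608 + U(35)) = (1/(-2997) + 2499)*(1608 + 1) = (-1/2997 + 2499)*1609 = (7489502/2997)*1609 = 12050608718/2997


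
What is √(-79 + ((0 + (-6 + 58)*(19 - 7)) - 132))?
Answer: √413 ≈ 20.322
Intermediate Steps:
√(-79 + ((0 + (-6 + 58)*(19 - 7)) - 132)) = √(-79 + ((0 + 52*12) - 132)) = √(-79 + ((0 + 624) - 132)) = √(-79 + (624 - 132)) = √(-79 + 492) = √413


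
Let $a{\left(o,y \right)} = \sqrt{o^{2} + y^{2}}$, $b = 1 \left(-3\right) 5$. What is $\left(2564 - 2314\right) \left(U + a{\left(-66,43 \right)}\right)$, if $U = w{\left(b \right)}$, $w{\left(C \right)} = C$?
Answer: $-3750 + 250 \sqrt{6205} \approx 15943.0$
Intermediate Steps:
$b = -15$ ($b = \left(-3\right) 5 = -15$)
$U = -15$
$\left(2564 - 2314\right) \left(U + a{\left(-66,43 \right)}\right) = \left(2564 - 2314\right) \left(-15 + \sqrt{\left(-66\right)^{2} + 43^{2}}\right) = 250 \left(-15 + \sqrt{4356 + 1849}\right) = 250 \left(-15 + \sqrt{6205}\right) = -3750 + 250 \sqrt{6205}$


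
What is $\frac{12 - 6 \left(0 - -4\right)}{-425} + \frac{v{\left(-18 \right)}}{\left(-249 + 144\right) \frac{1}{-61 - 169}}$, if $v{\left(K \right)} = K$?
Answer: $- \frac{117216}{2975} \approx -39.4$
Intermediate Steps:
$\frac{12 - 6 \left(0 - -4\right)}{-425} + \frac{v{\left(-18 \right)}}{\left(-249 + 144\right) \frac{1}{-61 - 169}} = \frac{12 - 6 \left(0 - -4\right)}{-425} - \frac{18}{\left(-249 + 144\right) \frac{1}{-61 - 169}} = \left(12 - 6 \left(0 + 4\right)\right) \left(- \frac{1}{425}\right) - \frac{18}{\left(-105\right) \frac{1}{-230}} = \left(12 - 24\right) \left(- \frac{1}{425}\right) - \frac{18}{\left(-105\right) \left(- \frac{1}{230}\right)} = \left(12 - 24\right) \left(- \frac{1}{425}\right) - \frac{18}{\frac{21}{46}} = \left(-12\right) \left(- \frac{1}{425}\right) - \frac{276}{7} = \frac{12}{425} - \frac{276}{7} = - \frac{117216}{2975}$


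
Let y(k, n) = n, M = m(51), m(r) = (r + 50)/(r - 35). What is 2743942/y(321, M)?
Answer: 43903072/101 ≈ 4.3468e+5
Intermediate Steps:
m(r) = (50 + r)/(-35 + r)
M = 101/16 (M = (50 + 51)/(-35 + 51) = 101/16 ≈ 6.3125)
2743942/y(321, M) = 2743942/(101/16) = 2743942*(16/101) = 43903072/101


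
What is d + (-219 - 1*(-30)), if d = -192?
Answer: -381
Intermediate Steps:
d + (-219 - 1*(-30)) = -192 + (-219 - 1*(-30)) = -192 + (-219 + 30) = -192 - 189 = -381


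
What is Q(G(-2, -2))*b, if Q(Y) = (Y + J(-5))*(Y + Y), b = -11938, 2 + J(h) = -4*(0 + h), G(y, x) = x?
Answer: 764032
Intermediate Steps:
J(h) = -2 - 4*h (J(h) = -2 - 4*(0 + h) = -2 - 4*h)
Q(Y) = 2*Y*(18 + Y) (Q(Y) = (Y + (-2 - 4*(-5)))*(Y + Y) = (Y + (-2 + 20))*(2*Y) = (Y + 18)*(2*Y) = (18 + Y)*(2*Y) = 2*Y*(18 + Y))
Q(G(-2, -2))*b = (2*(-2)*(18 - 2))*(-11938) = (2*(-2)*16)*(-11938) = -64*(-11938) = 764032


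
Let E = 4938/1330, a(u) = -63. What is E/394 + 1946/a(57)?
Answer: -72816559/2358090 ≈ -30.879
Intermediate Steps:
E = 2469/665 (E = 4938*(1/1330) = 2469/665 ≈ 3.7128)
E/394 + 1946/a(57) = (2469/665)/394 + 1946/(-63) = (2469/665)*(1/394) + 1946*(-1/63) = 2469/262010 - 278/9 = -72816559/2358090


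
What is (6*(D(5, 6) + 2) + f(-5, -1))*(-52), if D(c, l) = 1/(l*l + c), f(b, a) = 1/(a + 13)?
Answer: -78221/123 ≈ -635.94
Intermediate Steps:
f(b, a) = 1/(13 + a)
D(c, l) = 1/(c + l²) (D(c, l) = 1/(l² + c) = 1/(c + l²))
(6*(D(5, 6) + 2) + f(-5, -1))*(-52) = (6*(1/(5 + 6²) + 2) + 1/(13 - 1))*(-52) = (6*(1/(5 + 36) + 2) + 1/12)*(-52) = (6*(1/41 + 2) + 1/12)*(-52) = (6*(83/41) + 1/12)*(-52) = (498/41 + 1/12)*(-52) = (6017/492)*(-52) = -78221/123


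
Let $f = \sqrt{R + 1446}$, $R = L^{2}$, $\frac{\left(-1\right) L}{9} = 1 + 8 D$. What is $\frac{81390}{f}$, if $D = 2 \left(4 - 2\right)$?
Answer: $\frac{5426 \sqrt{89655}}{5977} \approx 271.82$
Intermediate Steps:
$D = 4$ ($D = 2 \cdot 2 = 4$)
$L = -297$ ($L = - 9 \left(1 + 8 \cdot 4\right) = - 9 \left(1 + 32\right) = \left(-9\right) 33 = -297$)
$R = 88209$ ($R = \left(-297\right)^{2} = 88209$)
$f = \sqrt{89655}$ ($f = \sqrt{88209 + 1446} = \sqrt{89655} \approx 299.42$)
$\frac{81390}{f} = \frac{81390}{\sqrt{89655}} = 81390 \frac{\sqrt{89655}}{89655} = \frac{5426 \sqrt{89655}}{5977}$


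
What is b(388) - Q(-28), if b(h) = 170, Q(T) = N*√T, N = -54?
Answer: 170 + 108*I*√7 ≈ 170.0 + 285.74*I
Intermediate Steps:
Q(T) = -54*√T
b(388) - Q(-28) = 170 - (-54)*√(-28) = 170 - (-54)*2*I*√7 = 170 - (-108)*I*√7 = 170 + 108*I*√7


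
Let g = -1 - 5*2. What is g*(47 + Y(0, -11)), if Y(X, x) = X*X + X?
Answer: -517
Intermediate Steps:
Y(X, x) = X + X**2 (Y(X, x) = X**2 + X = X + X**2)
g = -11 (g = -1 - 10 = -11)
g*(47 + Y(0, -11)) = -11*(47 + 0*(1 + 0)) = -11*(47 + 0*1) = -11*(47 + 0) = -11*47 = -517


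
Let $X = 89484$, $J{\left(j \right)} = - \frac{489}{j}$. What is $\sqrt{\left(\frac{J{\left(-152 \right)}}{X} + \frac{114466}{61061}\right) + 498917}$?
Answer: $\frac{\sqrt{19750943689939830602846066}}{6291858664} \approx 706.34$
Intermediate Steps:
$\sqrt{\left(\frac{J{\left(-152 \right)}}{X} + \frac{114466}{61061}\right) + 498917} = \sqrt{\left(\frac{\left(-489\right) \frac{1}{-152}}{89484} + \frac{114466}{61061}\right) + 498917} = \sqrt{\left(\left(-489\right) \left(- \frac{1}{152}\right) \frac{1}{89484} + 114466 \cdot \frac{1}{61061}\right) + 498917} = \sqrt{\left(\frac{489}{152} \cdot \frac{1}{89484} + \frac{10406}{5551}\right) + 498917} = \sqrt{\left(\frac{163}{4533856} + \frac{10406}{5551}\right) + 498917} = \sqrt{\frac{47180210349}{25167434656} + 498917} = \sqrt{\frac{12556508176477901}{25167434656}} = \frac{\sqrt{19750943689939830602846066}}{6291858664}$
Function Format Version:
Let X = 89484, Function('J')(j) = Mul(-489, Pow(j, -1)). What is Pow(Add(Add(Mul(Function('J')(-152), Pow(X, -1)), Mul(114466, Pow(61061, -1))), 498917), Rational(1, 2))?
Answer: Mul(Rational(1, 6291858664), Pow(19750943689939830602846066, Rational(1, 2))) ≈ 706.34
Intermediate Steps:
Pow(Add(Add(Mul(Function('J')(-152), Pow(X, -1)), Mul(114466, Pow(61061, -1))), 498917), Rational(1, 2)) = Pow(Add(Add(Mul(Mul(-489, Pow(-152, -1)), Pow(89484, -1)), Mul(114466, Pow(61061, -1))), 498917), Rational(1, 2)) = Pow(Add(Add(Mul(Mul(-489, Rational(-1, 152)), Rational(1, 89484)), Mul(114466, Rational(1, 61061))), 498917), Rational(1, 2)) = Pow(Add(Add(Mul(Rational(489, 152), Rational(1, 89484)), Rational(10406, 5551)), 498917), Rational(1, 2)) = Pow(Add(Add(Rational(163, 4533856), Rational(10406, 5551)), 498917), Rational(1, 2)) = Pow(Add(Rational(47180210349, 25167434656), 498917), Rational(1, 2)) = Pow(Rational(12556508176477901, 25167434656), Rational(1, 2)) = Mul(Rational(1, 6291858664), Pow(19750943689939830602846066, Rational(1, 2)))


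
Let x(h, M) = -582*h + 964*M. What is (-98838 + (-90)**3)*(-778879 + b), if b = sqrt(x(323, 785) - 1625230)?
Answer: 644785633602 - 1655676*I*sqrt(264119) ≈ 6.4479e+11 - 8.5089e+8*I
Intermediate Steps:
b = 2*I*sqrt(264119) (b = sqrt((-582*323 + 964*785) - 1625230) = sqrt((-187986 + 756740) - 1625230) = sqrt(568754 - 1625230) = sqrt(-1056476) = 2*I*sqrt(264119) ≈ 1027.8*I)
(-98838 + (-90)**3)*(-778879 + b) = (-98838 + (-90)**3)*(-778879 + 2*I*sqrt(264119)) = (-98838 - 729000)*(-778879 + 2*I*sqrt(264119)) = -827838*(-778879 + 2*I*sqrt(264119)) = 644785633602 - 1655676*I*sqrt(264119)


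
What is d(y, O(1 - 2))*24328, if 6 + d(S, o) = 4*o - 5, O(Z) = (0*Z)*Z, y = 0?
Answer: -267608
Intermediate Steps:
O(Z) = 0 (O(Z) = 0*Z = 0)
d(S, o) = -11 + 4*o (d(S, o) = -6 + (4*o - 5) = -6 + (-5 + 4*o) = -11 + 4*o)
d(y, O(1 - 2))*24328 = (-11 + 4*0)*24328 = (-11 + 0)*24328 = -11*24328 = -267608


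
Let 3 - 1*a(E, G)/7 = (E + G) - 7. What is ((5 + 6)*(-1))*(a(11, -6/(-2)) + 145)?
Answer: -1287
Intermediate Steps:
a(E, G) = 70 - 7*E - 7*G (a(E, G) = 21 - 7*((E + G) - 7) = 21 - 7*(-7 + E + G) = 21 + (49 - 7*E - 7*G) = 70 - 7*E - 7*G)
((5 + 6)*(-1))*(a(11, -6/(-2)) + 145) = ((5 + 6)*(-1))*((70 - 7*11 - (-42)/(-2)) + 145) = (11*(-1))*((70 - 77 - (-42)*(-1)/2) + 145) = -11*((70 - 77 - 7*3) + 145) = -11*((70 - 77 - 21) + 145) = -11*(-28 + 145) = -11*117 = -1287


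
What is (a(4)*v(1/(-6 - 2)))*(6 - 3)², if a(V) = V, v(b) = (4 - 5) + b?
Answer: -81/2 ≈ -40.500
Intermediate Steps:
v(b) = -1 + b
(a(4)*v(1/(-6 - 2)))*(6 - 3)² = (4*(-1 + 1/(-6 - 2)))*(6 - 3)² = (4*(-1 + 1/(-8)))*3² = (4*(-1 - ⅛))*9 = (4*(-9/8))*9 = -9/2*9 = -81/2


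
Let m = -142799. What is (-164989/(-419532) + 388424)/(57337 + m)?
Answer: -162956462557/35854043784 ≈ -4.5450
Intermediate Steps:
(-164989/(-419532) + 388424)/(57337 + m) = (-164989/(-419532) + 388424)/(57337 - 142799) = (-164989*(-1/419532) + 388424)/(-85462) = (164989/419532 + 388424)*(-1/85462) = (162956462557/419532)*(-1/85462) = -162956462557/35854043784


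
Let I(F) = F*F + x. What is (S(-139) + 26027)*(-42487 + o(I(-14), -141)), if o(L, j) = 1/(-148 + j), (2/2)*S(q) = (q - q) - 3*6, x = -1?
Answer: -319357852696/289 ≈ -1.1050e+9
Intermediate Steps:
I(F) = -1 + F² (I(F) = F*F - 1 = F² - 1 = -1 + F²)
S(q) = -18 (S(q) = (q - q) - 3*6 = 0 - 18 = -18)
(S(-139) + 26027)*(-42487 + o(I(-14), -141)) = (-18 + 26027)*(-42487 + 1/(-148 - 141)) = 26009*(-42487 + 1/(-289)) = 26009*(-42487 - 1/289) = 26009*(-12278744/289) = -319357852696/289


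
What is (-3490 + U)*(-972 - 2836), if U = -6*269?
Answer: 19436032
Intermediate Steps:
U = -1614
(-3490 + U)*(-972 - 2836) = (-3490 - 1614)*(-972 - 2836) = -5104*(-3808) = 19436032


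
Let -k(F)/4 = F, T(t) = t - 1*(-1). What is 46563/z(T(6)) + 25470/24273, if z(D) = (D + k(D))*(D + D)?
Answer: -41582797/264306 ≈ -157.33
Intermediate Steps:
T(t) = 1 + t (T(t) = t + 1 = 1 + t)
k(F) = -4*F
z(D) = -6*D² (z(D) = (D - 4*D)*(D + D) = (-3*D)*(2*D) = -6*D²)
46563/z(T(6)) + 25470/24273 = 46563/((-6*(1 + 6)²)) + 25470/24273 = 46563/((-6*7²)) + 25470*(1/24273) = 46563/((-6*49)) + 2830/2697 = 46563/(-294) + 2830/2697 = 46563*(-1/294) + 2830/2697 = -15521/98 + 2830/2697 = -41582797/264306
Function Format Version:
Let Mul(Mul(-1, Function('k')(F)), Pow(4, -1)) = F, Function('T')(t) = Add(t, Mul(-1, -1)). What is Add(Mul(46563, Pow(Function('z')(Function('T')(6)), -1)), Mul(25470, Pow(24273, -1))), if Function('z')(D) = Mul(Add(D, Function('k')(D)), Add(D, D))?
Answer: Rational(-41582797, 264306) ≈ -157.33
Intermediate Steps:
Function('T')(t) = Add(1, t) (Function('T')(t) = Add(t, 1) = Add(1, t))
Function('k')(F) = Mul(-4, F)
Function('z')(D) = Mul(-6, Pow(D, 2)) (Function('z')(D) = Mul(Add(D, Mul(-4, D)), Add(D, D)) = Mul(Mul(-3, D), Mul(2, D)) = Mul(-6, Pow(D, 2)))
Add(Mul(46563, Pow(Function('z')(Function('T')(6)), -1)), Mul(25470, Pow(24273, -1))) = Add(Mul(46563, Pow(Mul(-6, Pow(Add(1, 6), 2)), -1)), Mul(25470, Pow(24273, -1))) = Add(Mul(46563, Pow(Mul(-6, Pow(7, 2)), -1)), Mul(25470, Rational(1, 24273))) = Add(Mul(46563, Pow(Mul(-6, 49), -1)), Rational(2830, 2697)) = Add(Mul(46563, Pow(-294, -1)), Rational(2830, 2697)) = Add(Mul(46563, Rational(-1, 294)), Rational(2830, 2697)) = Add(Rational(-15521, 98), Rational(2830, 2697)) = Rational(-41582797, 264306)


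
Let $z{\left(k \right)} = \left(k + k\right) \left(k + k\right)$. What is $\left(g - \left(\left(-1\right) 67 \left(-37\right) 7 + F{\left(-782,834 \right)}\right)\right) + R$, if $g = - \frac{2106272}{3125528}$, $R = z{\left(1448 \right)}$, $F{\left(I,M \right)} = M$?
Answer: $\frac{467078252765}{55813} \approx 8.3686 \cdot 10^{6}$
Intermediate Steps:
$z{\left(k \right)} = 4 k^{2}$ ($z{\left(k \right)} = 2 k 2 k = 4 k^{2}$)
$R = 8386816$ ($R = 4 \cdot 1448^{2} = 4 \cdot 2096704 = 8386816$)
$g = - \frac{37612}{55813}$ ($g = \left(-2106272\right) \frac{1}{3125528} = - \frac{37612}{55813} \approx -0.67389$)
$\left(g - \left(\left(-1\right) 67 \left(-37\right) 7 + F{\left(-782,834 \right)}\right)\right) + R = \left(- \frac{37612}{55813} + \left(67 \left(-37\right) 7 - 834\right)\right) + 8386816 = \left(- \frac{37612}{55813} - 18187\right) + 8386816 = - \frac{1015108643}{55813} + 8386816 = \frac{467078252765}{55813}$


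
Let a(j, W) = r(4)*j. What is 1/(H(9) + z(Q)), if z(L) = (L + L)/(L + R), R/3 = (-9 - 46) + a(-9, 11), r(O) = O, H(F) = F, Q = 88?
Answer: 185/1489 ≈ 0.12424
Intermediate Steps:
a(j, W) = 4*j
R = -273 (R = 3*((-9 - 46) + 4*(-9)) = 3*(-55 - 36) = 3*(-91) = -273)
z(L) = 2*L/(-273 + L) (z(L) = (L + L)/(L - 273) = (2*L)/(-273 + L) = 2*L/(-273 + L))
1/(H(9) + z(Q)) = 1/(9 + 2*88/(-273 + 88)) = 1/(9 + 2*88/(-185)) = 1/(9 + 2*88*(-1/185)) = 1/(9 - 176/185) = 1/(1489/185) = 185/1489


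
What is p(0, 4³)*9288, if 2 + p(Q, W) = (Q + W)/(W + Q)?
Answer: -9288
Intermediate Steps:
p(Q, W) = -1 (p(Q, W) = -2 + (Q + W)/(W + Q) = -2 + (Q + W)/(Q + W) = -2 + 1 = -1)
p(0, 4³)*9288 = -1*9288 = -9288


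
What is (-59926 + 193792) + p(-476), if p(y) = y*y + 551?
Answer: 360993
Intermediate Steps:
p(y) = 551 + y**2 (p(y) = y**2 + 551 = 551 + y**2)
(-59926 + 193792) + p(-476) = (-59926 + 193792) + (551 + (-476)**2) = 133866 + (551 + 226576) = 133866 + 227127 = 360993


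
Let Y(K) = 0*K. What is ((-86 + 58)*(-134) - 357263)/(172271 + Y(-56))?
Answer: -353511/172271 ≈ -2.0521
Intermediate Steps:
Y(K) = 0
((-86 + 58)*(-134) - 357263)/(172271 + Y(-56)) = ((-86 + 58)*(-134) - 357263)/(172271 + 0) = (-28*(-134) - 357263)/172271 = (3752 - 357263)*(1/172271) = -353511*1/172271 = -353511/172271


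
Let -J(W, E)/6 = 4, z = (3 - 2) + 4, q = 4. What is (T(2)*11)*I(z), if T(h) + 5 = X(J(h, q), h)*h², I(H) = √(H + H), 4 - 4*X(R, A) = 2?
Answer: -33*√10 ≈ -104.36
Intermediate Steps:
z = 5 (z = 1 + 4 = 5)
J(W, E) = -24 (J(W, E) = -6*4 = -24)
X(R, A) = ½ (X(R, A) = 1 - ¼*2 = 1 - ½ = ½)
I(H) = √2*√H (I(H) = √(2*H) = √2*√H)
T(h) = -5 + h²/2
(T(2)*11)*I(z) = ((-5 + (½)*2²)*11)*(√2*√5) = ((-5 + (½)*4)*11)*√10 = ((-5 + 2)*11)*√10 = (-3*11)*√10 = -33*√10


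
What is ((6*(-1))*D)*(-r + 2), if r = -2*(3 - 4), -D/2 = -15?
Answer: 0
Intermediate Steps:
D = 30 (D = -2*(-15) = 30)
r = 2 (r = -2*(-1) = 2)
((6*(-1))*D)*(-r + 2) = ((6*(-1))*30)*(-1*2 + 2) = (-6*30)*(-2 + 2) = -180*0 = 0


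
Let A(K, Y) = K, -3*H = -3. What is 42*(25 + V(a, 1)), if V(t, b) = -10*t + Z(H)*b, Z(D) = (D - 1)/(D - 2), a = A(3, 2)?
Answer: -210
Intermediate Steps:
H = 1 (H = -1/3*(-3) = 1)
a = 3
Z(D) = (-1 + D)/(-2 + D)
V(t, b) = -10*t (V(t, b) = -10*t + ((-1 + 1)/(-2 + 1))*b = -10*t + (0/(-1))*b = -10*t + (-1*0)*b = -10*t + 0*b = -10*t + 0 = -10*t)
42*(25 + V(a, 1)) = 42*(25 - 10*3) = 42*(25 - 30) = 42*(-5) = -210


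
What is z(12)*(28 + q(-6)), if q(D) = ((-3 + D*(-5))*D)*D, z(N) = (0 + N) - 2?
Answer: 10000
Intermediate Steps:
z(N) = -2 + N (z(N) = N - 2 = -2 + N)
q(D) = D²*(-3 - 5*D) (q(D) = ((-3 - 5*D)*D)*D = (D*(-3 - 5*D))*D = D²*(-3 - 5*D))
z(12)*(28 + q(-6)) = (-2 + 12)*(28 + (-6)²*(-3 - 5*(-6))) = 10*(28 + 36*(-3 + 30)) = 10*(28 + 36*27) = 10*(28 + 972) = 10*1000 = 10000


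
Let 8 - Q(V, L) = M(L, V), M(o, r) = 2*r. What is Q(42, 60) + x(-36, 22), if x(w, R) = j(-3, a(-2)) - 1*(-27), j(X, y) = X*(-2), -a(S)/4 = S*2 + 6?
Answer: -43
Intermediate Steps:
a(S) = -24 - 8*S (a(S) = -4*(S*2 + 6) = -4*(2*S + 6) = -4*(6 + 2*S) = -24 - 8*S)
Q(V, L) = 8 - 2*V
j(X, y) = -2*X
x(w, R) = 33 (x(w, R) = -2*(-3) - 1*(-27) = 6 + 27 = 33)
Q(42, 60) + x(-36, 22) = (8 - 2*42) + 33 = (8 - 84) + 33 = -76 + 33 = -43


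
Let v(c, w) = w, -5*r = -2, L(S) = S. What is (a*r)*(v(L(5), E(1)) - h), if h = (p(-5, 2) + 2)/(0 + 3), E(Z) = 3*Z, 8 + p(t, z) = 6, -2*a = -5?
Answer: 3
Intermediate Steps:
a = 5/2 (a = -½*(-5) = 5/2 ≈ 2.5000)
r = ⅖ (r = -⅕*(-2) = ⅖ ≈ 0.40000)
p(t, z) = -2 (p(t, z) = -8 + 6 = -2)
h = 0 (h = (-2 + 2)/(0 + 3) = 0/3 = 0*(⅓) = 0)
(a*r)*(v(L(5), E(1)) - h) = ((5/2)*(⅖))*(3*1 - 1*0) = 1*(3 + 0) = 1*3 = 3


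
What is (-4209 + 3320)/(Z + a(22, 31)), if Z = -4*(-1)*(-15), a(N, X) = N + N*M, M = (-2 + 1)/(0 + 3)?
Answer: 2667/136 ≈ 19.610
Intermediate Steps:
M = -⅓ (M = -1/3 = -1*⅓ = -⅓ ≈ -0.33333)
a(N, X) = 2*N/3 (a(N, X) = N + N*(-⅓) = N - N/3 = 2*N/3)
Z = -60 (Z = 4*(-15) = -60)
(-4209 + 3320)/(Z + a(22, 31)) = (-4209 + 3320)/(-60 + (⅔)*22) = -889/(-60 + 44/3) = -889/(-136/3) = -889*(-3/136) = 2667/136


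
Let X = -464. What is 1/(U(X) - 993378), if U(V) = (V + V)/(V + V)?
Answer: -1/993377 ≈ -1.0067e-6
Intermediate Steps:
U(V) = 1 (U(V) = (2*V)/((2*V)) = (2*V)*(1/(2*V)) = 1)
1/(U(X) - 993378) = 1/(1 - 993378) = 1/(-993377) = -1/993377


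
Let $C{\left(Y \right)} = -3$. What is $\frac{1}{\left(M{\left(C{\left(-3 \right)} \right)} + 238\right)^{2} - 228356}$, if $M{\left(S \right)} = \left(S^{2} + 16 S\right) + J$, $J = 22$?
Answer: $- \frac{1}{179515} \approx -5.5706 \cdot 10^{-6}$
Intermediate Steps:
$M{\left(S \right)} = 22 + S^{2} + 16 S$ ($M{\left(S \right)} = \left(S^{2} + 16 S\right) + 22 = 22 + S^{2} + 16 S$)
$\frac{1}{\left(M{\left(C{\left(-3 \right)} \right)} + 238\right)^{2} - 228356} = \frac{1}{\left(\left(22 + \left(-3\right)^{2} + 16 \left(-3\right)\right) + 238\right)^{2} - 228356} = \frac{1}{\left(\left(22 + 9 - 48\right) + 238\right)^{2} - 228356} = \frac{1}{\left(-17 + 238\right)^{2} - 228356} = \frac{1}{221^{2} - 228356} = \frac{1}{48841 - 228356} = \frac{1}{-179515} = - \frac{1}{179515}$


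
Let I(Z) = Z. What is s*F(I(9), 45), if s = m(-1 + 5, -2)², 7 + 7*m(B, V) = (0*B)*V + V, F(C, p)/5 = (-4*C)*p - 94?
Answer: -694170/49 ≈ -14167.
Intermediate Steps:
F(C, p) = -470 - 20*C*p (F(C, p) = 5*((-4*C)*p - 94) = 5*(-4*C*p - 94) = 5*(-94 - 4*C*p) = -470 - 20*C*p)
m(B, V) = -1 + V/7 (m(B, V) = -1 + ((0*B)*V + V)/7 = -1 + (0*V + V)/7 = -1 + (0 + V)/7 = -1 + V/7)
s = 81/49 (s = (-1 + (⅐)*(-2))² = (-1 - 2/7)² = (-9/7)² = 81/49 ≈ 1.6531)
s*F(I(9), 45) = 81*(-470 - 20*9*45)/49 = 81*(-470 - 8100)/49 = (81/49)*(-8570) = -694170/49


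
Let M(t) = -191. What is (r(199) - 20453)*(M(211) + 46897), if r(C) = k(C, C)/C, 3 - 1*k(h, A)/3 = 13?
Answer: -190101686962/199 ≈ -9.5528e+8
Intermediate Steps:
k(h, A) = -30 (k(h, A) = 9 - 3*13 = 9 - 39 = -30)
r(C) = -30/C
(r(199) - 20453)*(M(211) + 46897) = (-30/199 - 20453)*(-191 + 46897) = (-30*1/199 - 20453)*46706 = (-30/199 - 20453)*46706 = -4070177/199*46706 = -190101686962/199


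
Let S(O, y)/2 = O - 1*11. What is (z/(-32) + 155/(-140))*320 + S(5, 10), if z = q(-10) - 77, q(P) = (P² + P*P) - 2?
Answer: -11034/7 ≈ -1576.3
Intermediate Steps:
S(O, y) = -22 + 2*O (S(O, y) = 2*(O - 1*11) = 2*(O - 11) = 2*(-11 + O) = -22 + 2*O)
q(P) = -2 + 2*P² (q(P) = (P² + P²) - 2 = 2*P² - 2 = -2 + 2*P²)
z = 121 (z = (-2 + 2*(-10)²) - 77 = (-2 + 2*100) - 77 = (-2 + 200) - 77 = 198 - 77 = 121)
(z/(-32) + 155/(-140))*320 + S(5, 10) = (121/(-32) + 155/(-140))*320 + (-22 + 2*5) = (121*(-1/32) + 155*(-1/140))*320 + (-22 + 10) = (-121/32 - 31/28)*320 - 12 = -1095/224*320 - 12 = -10950/7 - 12 = -11034/7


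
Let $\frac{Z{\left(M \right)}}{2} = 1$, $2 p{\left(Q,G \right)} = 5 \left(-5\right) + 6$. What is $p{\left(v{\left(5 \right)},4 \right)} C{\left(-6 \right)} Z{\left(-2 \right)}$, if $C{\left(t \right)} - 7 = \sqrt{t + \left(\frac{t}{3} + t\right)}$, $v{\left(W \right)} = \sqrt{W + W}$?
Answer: $-133 - 19 i \sqrt{14} \approx -133.0 - 71.091 i$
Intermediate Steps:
$v{\left(W \right)} = \sqrt{2} \sqrt{W}$ ($v{\left(W \right)} = \sqrt{2 W} = \sqrt{2} \sqrt{W}$)
$p{\left(Q,G \right)} = - \frac{19}{2}$ ($p{\left(Q,G \right)} = \frac{5 \left(-5\right) + 6}{2} = \frac{-25 + 6}{2} = \frac{1}{2} \left(-19\right) = - \frac{19}{2}$)
$Z{\left(M \right)} = 2$ ($Z{\left(M \right)} = 2 \cdot 1 = 2$)
$C{\left(t \right)} = 7 + \frac{\sqrt{21} \sqrt{t}}{3}$ ($C{\left(t \right)} = 7 + \sqrt{t + \left(\frac{t}{3} + t\right)} = 7 + \sqrt{t + \frac{4 t}{3}} = 7 + \sqrt{\frac{7 t}{3}} = 7 + \frac{\sqrt{21} \sqrt{t}}{3}$)
$p{\left(v{\left(5 \right)},4 \right)} C{\left(-6 \right)} Z{\left(-2 \right)} = - \frac{19 \left(7 + \frac{\sqrt{21} \sqrt{-6}}{3}\right)}{2} \cdot 2 = - \frac{19 \left(7 + \frac{\sqrt{21} i \sqrt{6}}{3}\right)}{2} \cdot 2 = - \frac{19 \left(7 + i \sqrt{14}\right)}{2} \cdot 2 = \left(- \frac{133}{2} - \frac{19 i \sqrt{14}}{2}\right) 2 = -133 - 19 i \sqrt{14}$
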